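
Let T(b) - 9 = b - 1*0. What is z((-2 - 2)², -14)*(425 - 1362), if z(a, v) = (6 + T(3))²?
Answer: -303588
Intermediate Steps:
T(b) = 9 + b (T(b) = 9 + (b - 1*0) = 9 + (b + 0) = 9 + b)
z(a, v) = 324 (z(a, v) = (6 + (9 + 3))² = (6 + 12)² = 18² = 324)
z((-2 - 2)², -14)*(425 - 1362) = 324*(425 - 1362) = 324*(-937) = -303588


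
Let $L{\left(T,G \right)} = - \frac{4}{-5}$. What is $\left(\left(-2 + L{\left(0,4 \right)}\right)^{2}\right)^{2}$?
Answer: $\frac{1296}{625} \approx 2.0736$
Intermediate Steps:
$L{\left(T,G \right)} = \frac{4}{5}$ ($L{\left(T,G \right)} = \left(-4\right) \left(- \frac{1}{5}\right) = \frac{4}{5}$)
$\left(\left(-2 + L{\left(0,4 \right)}\right)^{2}\right)^{2} = \left(\left(-2 + \frac{4}{5}\right)^{2}\right)^{2} = \left(\left(- \frac{6}{5}\right)^{2}\right)^{2} = \left(\frac{36}{25}\right)^{2} = \frac{1296}{625}$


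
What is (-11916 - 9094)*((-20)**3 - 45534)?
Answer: 1124749340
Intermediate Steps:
(-11916 - 9094)*((-20)**3 - 45534) = -21010*(-8000 - 45534) = -21010*(-53534) = 1124749340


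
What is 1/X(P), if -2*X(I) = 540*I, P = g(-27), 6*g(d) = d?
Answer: 1/1215 ≈ 0.00082305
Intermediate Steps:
g(d) = d/6
P = -9/2 (P = (⅙)*(-27) = -9/2 ≈ -4.5000)
X(I) = -270*I
1/X(P) = 1/(-270*(-9/2)) = 1/1215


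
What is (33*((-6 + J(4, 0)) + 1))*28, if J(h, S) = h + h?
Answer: 2772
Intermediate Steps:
J(h, S) = 2*h
(33*((-6 + J(4, 0)) + 1))*28 = (33*((-6 + 2*4) + 1))*28 = (33*((-6 + 8) + 1))*28 = (33*(2 + 1))*28 = (33*3)*28 = 99*28 = 2772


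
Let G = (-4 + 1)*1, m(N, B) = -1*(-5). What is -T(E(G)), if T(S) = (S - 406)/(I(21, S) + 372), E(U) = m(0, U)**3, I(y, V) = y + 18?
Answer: 281/411 ≈ 0.68370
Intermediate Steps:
I(y, V) = 18 + y
m(N, B) = 5
G = -3 (G = -3*1 = -3)
E(U) = 125 (E(U) = 5**3 = 125)
T(S) = -406/411 + S/411 (T(S) = (S - 406)/((18 + 21) + 372) = (-406 + S)/(39 + 372) = (-406 + S)/411 = (-406 + S)*(1/411) = -406/411 + S/411)
-T(E(G)) = -(-406/411 + (1/411)*125) = -(-406/411 + 125/411) = -1*(-281/411) = 281/411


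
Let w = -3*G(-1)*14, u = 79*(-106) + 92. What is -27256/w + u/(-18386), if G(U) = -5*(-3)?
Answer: 126586619/2895795 ≈ 43.714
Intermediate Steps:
u = -8282 (u = -8374 + 92 = -8282)
G(U) = 15
w = -630 (w = -3*15*14 = -45*14 = -630)
-27256/w + u/(-18386) = -27256/(-630) - 8282/(-18386) = -27256*(-1/630) - 8282*(-1/18386) = 13628/315 + 4141/9193 = 126586619/2895795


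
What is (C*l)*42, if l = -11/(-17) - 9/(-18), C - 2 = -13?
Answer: -9009/17 ≈ -529.94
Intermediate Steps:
C = -11 (C = 2 - 13 = -11)
l = 39/34 (l = -11*(-1/17) - 9*(-1/18) = 11/17 + 1/2 = 39/34 ≈ 1.1471)
(C*l)*42 = -11*39/34*42 = -429/34*42 = -9009/17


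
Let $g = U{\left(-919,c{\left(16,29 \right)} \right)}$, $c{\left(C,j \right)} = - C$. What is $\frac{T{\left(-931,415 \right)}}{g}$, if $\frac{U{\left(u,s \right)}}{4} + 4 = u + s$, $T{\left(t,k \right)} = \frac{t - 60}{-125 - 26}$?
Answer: $- \frac{991}{567156} \approx -0.0017473$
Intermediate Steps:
$T{\left(t,k \right)} = \frac{60}{151} - \frac{t}{151}$ ($T{\left(t,k \right)} = \frac{-60 + t}{-151} = \left(-60 + t\right) \left(- \frac{1}{151}\right) = \frac{60}{151} - \frac{t}{151}$)
$U{\left(u,s \right)} = -16 + 4 s + 4 u$ ($U{\left(u,s \right)} = -16 + 4 \left(u + s\right) = -16 + 4 \left(s + u\right) = -16 + \left(4 s + 4 u\right) = -16 + 4 s + 4 u$)
$g = -3756$ ($g = -16 + 4 \left(\left(-1\right) 16\right) + 4 \left(-919\right) = -16 + 4 \left(-16\right) - 3676 = -16 - 64 - 3676 = -3756$)
$\frac{T{\left(-931,415 \right)}}{g} = \frac{\frac{60}{151} - - \frac{931}{151}}{-3756} = \left(\frac{60}{151} + \frac{931}{151}\right) \left(- \frac{1}{3756}\right) = \frac{991}{151} \left(- \frac{1}{3756}\right) = - \frac{991}{567156}$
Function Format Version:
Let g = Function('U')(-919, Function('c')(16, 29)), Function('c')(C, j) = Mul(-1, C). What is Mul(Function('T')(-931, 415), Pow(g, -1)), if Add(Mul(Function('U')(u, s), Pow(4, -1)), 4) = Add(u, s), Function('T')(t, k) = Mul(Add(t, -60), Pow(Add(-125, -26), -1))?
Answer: Rational(-991, 567156) ≈ -0.0017473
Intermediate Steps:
Function('T')(t, k) = Add(Rational(60, 151), Mul(Rational(-1, 151), t)) (Function('T')(t, k) = Mul(Add(-60, t), Pow(-151, -1)) = Mul(Add(-60, t), Rational(-1, 151)) = Add(Rational(60, 151), Mul(Rational(-1, 151), t)))
Function('U')(u, s) = Add(-16, Mul(4, s), Mul(4, u)) (Function('U')(u, s) = Add(-16, Mul(4, Add(u, s))) = Add(-16, Mul(4, Add(s, u))) = Add(-16, Add(Mul(4, s), Mul(4, u))) = Add(-16, Mul(4, s), Mul(4, u)))
g = -3756 (g = Add(-16, Mul(4, Mul(-1, 16)), Mul(4, -919)) = Add(-16, Mul(4, -16), -3676) = Add(-16, -64, -3676) = -3756)
Mul(Function('T')(-931, 415), Pow(g, -1)) = Mul(Add(Rational(60, 151), Mul(Rational(-1, 151), -931)), Pow(-3756, -1)) = Mul(Add(Rational(60, 151), Rational(931, 151)), Rational(-1, 3756)) = Mul(Rational(991, 151), Rational(-1, 3756)) = Rational(-991, 567156)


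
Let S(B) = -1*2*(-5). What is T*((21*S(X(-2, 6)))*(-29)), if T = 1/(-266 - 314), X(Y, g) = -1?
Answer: 21/2 ≈ 10.500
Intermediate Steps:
S(B) = 10 (S(B) = -2*(-5) = 10)
T = -1/580 (T = 1/(-580) = -1/580 ≈ -0.0017241)
T*((21*S(X(-2, 6)))*(-29)) = -21*10*(-29)/580 = -21*(-29)/58 = -1/580*(-6090) = 21/2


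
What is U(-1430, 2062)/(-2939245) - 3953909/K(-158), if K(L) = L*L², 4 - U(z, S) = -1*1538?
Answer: 11615425129601/11593299324440 ≈ 1.0019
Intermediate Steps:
U(z, S) = 1542 (U(z, S) = 4 - (-1)*1538 = 4 - 1*(-1538) = 4 + 1538 = 1542)
K(L) = L³
U(-1430, 2062)/(-2939245) - 3953909/K(-158) = 1542/(-2939245) - 3953909/((-158)³) = 1542*(-1/2939245) - 3953909/(-3944312) = -1542/2939245 - 3953909*(-1/3944312) = -1542/2939245 + 3953909/3944312 = 11615425129601/11593299324440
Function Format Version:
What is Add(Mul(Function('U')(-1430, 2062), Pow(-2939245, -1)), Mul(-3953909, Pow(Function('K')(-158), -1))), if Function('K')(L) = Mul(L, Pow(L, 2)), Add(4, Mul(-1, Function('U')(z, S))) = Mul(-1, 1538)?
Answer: Rational(11615425129601, 11593299324440) ≈ 1.0019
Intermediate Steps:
Function('U')(z, S) = 1542 (Function('U')(z, S) = Add(4, Mul(-1, Mul(-1, 1538))) = Add(4, Mul(-1, -1538)) = Add(4, 1538) = 1542)
Function('K')(L) = Pow(L, 3)
Add(Mul(Function('U')(-1430, 2062), Pow(-2939245, -1)), Mul(-3953909, Pow(Function('K')(-158), -1))) = Add(Mul(1542, Pow(-2939245, -1)), Mul(-3953909, Pow(Pow(-158, 3), -1))) = Add(Mul(1542, Rational(-1, 2939245)), Mul(-3953909, Pow(-3944312, -1))) = Add(Rational(-1542, 2939245), Mul(-3953909, Rational(-1, 3944312))) = Add(Rational(-1542, 2939245), Rational(3953909, 3944312)) = Rational(11615425129601, 11593299324440)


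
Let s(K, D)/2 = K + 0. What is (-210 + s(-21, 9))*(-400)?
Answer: 100800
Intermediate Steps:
s(K, D) = 2*K (s(K, D) = 2*(K + 0) = 2*K)
(-210 + s(-21, 9))*(-400) = (-210 + 2*(-21))*(-400) = (-210 - 42)*(-400) = -252*(-400) = 100800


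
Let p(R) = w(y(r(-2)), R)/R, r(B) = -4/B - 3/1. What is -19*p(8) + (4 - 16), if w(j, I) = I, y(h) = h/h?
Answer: -31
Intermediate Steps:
r(B) = -3 - 4/B (r(B) = -4/B - 3*1 = -4/B - 3 = -3 - 4/B)
y(h) = 1
p(R) = 1 (p(R) = R/R = 1)
-19*p(8) + (4 - 16) = -19*1 + (4 - 16) = -19 - 12 = -31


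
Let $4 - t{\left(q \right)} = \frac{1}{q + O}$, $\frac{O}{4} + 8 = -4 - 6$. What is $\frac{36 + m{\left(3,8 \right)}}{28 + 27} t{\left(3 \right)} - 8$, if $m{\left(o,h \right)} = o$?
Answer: $- \frac{6519}{1265} \approx -5.1534$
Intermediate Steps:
$O = -72$ ($O = -32 + 4 \left(-4 - 6\right) = -32 + 4 \left(-10\right) = -32 - 40 = -72$)
$t{\left(q \right)} = 4 - \frac{1}{-72 + q}$ ($t{\left(q \right)} = 4 - \frac{1}{q - 72} = 4 - \frac{1}{-72 + q}$)
$\frac{36 + m{\left(3,8 \right)}}{28 + 27} t{\left(3 \right)} - 8 = \frac{36 + 3}{28 + 27} \frac{-289 + 4 \cdot 3}{-72 + 3} - 8 = \frac{39}{55} \frac{-289 + 12}{-69} - 8 = 39 \cdot \frac{1}{55} \left(\left(- \frac{1}{69}\right) \left(-277\right)\right) - 8 = \frac{39}{55} \cdot \frac{277}{69} - 8 = \frac{3601}{1265} - 8 = - \frac{6519}{1265}$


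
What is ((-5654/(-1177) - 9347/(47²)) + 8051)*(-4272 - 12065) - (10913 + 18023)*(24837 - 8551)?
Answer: -142477308195618/236363 ≈ -6.0279e+8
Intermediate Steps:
((-5654/(-1177) - 9347/(47²)) + 8051)*(-4272 - 12065) - (10913 + 18023)*(24837 - 8551) = ((-5654*(-1/1177) - 9347/2209) + 8051)*(-16337) - 28936*16286 = ((514/107 - 9347*1/2209) + 8051)*(-16337) - 1*471251696 = ((514/107 - 9347/2209) + 8051)*(-16337) - 471251696 = (135297/236363 + 8051)*(-16337) - 471251696 = (1903093810/236363)*(-16337) - 471251696 = -31090843573970/236363 - 471251696 = -142477308195618/236363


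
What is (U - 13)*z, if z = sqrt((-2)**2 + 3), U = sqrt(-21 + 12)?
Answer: sqrt(7)*(-13 + 3*I) ≈ -34.395 + 7.9373*I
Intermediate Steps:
U = 3*I (U = sqrt(-9) = 3*I ≈ 3.0*I)
z = sqrt(7) (z = sqrt(4 + 3) = sqrt(7) ≈ 2.6458)
(U - 13)*z = (3*I - 13)*sqrt(7) = (-13 + 3*I)*sqrt(7) = sqrt(7)*(-13 + 3*I)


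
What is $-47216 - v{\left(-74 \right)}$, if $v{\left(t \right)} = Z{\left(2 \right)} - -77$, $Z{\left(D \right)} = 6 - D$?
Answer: $-47297$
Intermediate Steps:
$v{\left(t \right)} = 81$ ($v{\left(t \right)} = \left(6 - 2\right) - -77 = \left(6 - 2\right) + 77 = 4 + 77 = 81$)
$-47216 - v{\left(-74 \right)} = -47216 - 81 = -47297$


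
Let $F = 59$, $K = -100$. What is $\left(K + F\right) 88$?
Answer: $-3608$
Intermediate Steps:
$\left(K + F\right) 88 = \left(-100 + 59\right) 88 = \left(-41\right) 88 = -3608$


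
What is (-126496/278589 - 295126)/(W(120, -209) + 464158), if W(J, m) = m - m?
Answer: -41109491855/64654656531 ≈ -0.63583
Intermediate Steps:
W(J, m) = 0
(-126496/278589 - 295126)/(W(120, -209) + 464158) = (-126496/278589 - 295126)/(0 + 464158) = (-126496*1/278589 - 295126)/464158 = (-126496/278589 - 295126)*(1/464158) = -82218983710/278589*1/464158 = -41109491855/64654656531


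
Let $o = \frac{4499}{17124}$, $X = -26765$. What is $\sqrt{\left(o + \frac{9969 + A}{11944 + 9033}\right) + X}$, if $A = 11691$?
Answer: $\frac{i \sqrt{863343121017373447209}}{179605074} \approx 163.6 i$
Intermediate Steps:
$o = \frac{4499}{17124}$ ($o = 4499 \cdot \frac{1}{17124} = \frac{4499}{17124} \approx 0.26273$)
$\sqrt{\left(o + \frac{9969 + A}{11944 + 9033}\right) + X} = \sqrt{\left(\frac{4499}{17124} + \frac{9969 + 11691}{11944 + 9033}\right) - 26765} = \sqrt{\left(\frac{4499}{17124} + \frac{21660}{20977}\right) - 26765} = \sqrt{\frac{465281363}{359210148} - 26765} = \sqrt{- \frac{9613794329857}{359210148}} = \frac{i \sqrt{863343121017373447209}}{179605074}$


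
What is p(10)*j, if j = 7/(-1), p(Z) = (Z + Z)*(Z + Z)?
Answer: -2800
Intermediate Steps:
p(Z) = 4*Z**2 (p(Z) = (2*Z)*(2*Z) = 4*Z**2)
j = -7 (j = 7*(-1) = -7)
p(10)*j = (4*10**2)*(-7) = (4*100)*(-7) = 400*(-7) = -2800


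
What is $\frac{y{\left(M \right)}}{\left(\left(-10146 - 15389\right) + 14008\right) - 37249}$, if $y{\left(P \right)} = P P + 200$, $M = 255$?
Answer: $- \frac{65225}{48776} \approx -1.3372$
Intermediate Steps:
$y{\left(P \right)} = 200 + P^{2}$ ($y{\left(P \right)} = P^{2} + 200 = 200 + P^{2}$)
$\frac{y{\left(M \right)}}{\left(\left(-10146 - 15389\right) + 14008\right) - 37249} = \frac{200 + 255^{2}}{\left(\left(-10146 - 15389\right) + 14008\right) - 37249} = \frac{200 + 65025}{\left(-25535 + 14008\right) - 37249} = \frac{65225}{-11527 - 37249} = \frac{65225}{-48776} = 65225 \left(- \frac{1}{48776}\right) = - \frac{65225}{48776}$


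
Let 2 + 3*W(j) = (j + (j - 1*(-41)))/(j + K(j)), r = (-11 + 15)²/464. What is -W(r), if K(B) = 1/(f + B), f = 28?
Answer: -964975/4962 ≈ -194.47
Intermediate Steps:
K(B) = 1/(28 + B)
r = 1/29 (r = 4²*(1/464) = 16*(1/464) = 1/29 ≈ 0.034483)
W(j) = -⅔ + (41 + 2*j)/(3*(j + 1/(28 + j))) (W(j) = -⅔ + ((j + (j - 1*(-41)))/(j + 1/(28 + j)))/3 = -⅔ + ((j + (j + 41))/(j + 1/(28 + j)))/3 = -⅔ + ((j + (41 + j))/(j + 1/(28 + j)))/3 = -⅔ + ((41 + 2*j)/(j + 1/(28 + j)))/3 = -⅔ + (41 + 2*j)/(3*(j + 1/(28 + j))))
-W(r) = -(1146 + 41*(1/29))/(3*(1 + (28 + 1/29)/29)) = -(1146 + 41/29)/(3*(1 + (1/29)*(813/29))) = -33275/(3*(1 + 813/841)*29) = -33275/(3*1654/841*29) = -841*33275/(3*1654*29) = -1*964975/4962 = -964975/4962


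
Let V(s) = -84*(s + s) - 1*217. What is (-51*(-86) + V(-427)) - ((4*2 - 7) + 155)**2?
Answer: 51569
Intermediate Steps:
V(s) = -217 - 168*s (V(s) = -168*s - 217 = -217 - 168*s)
(-51*(-86) + V(-427)) - ((4*2 - 7) + 155)**2 = (-51*(-86) + (-217 - 168*(-427))) - ((4*2 - 7) + 155)**2 = (4386 + (-217 + 71736)) - ((8 - 7) + 155)**2 = (4386 + 71519) - (1 + 155)**2 = 75905 - 1*156**2 = 75905 - 1*24336 = 75905 - 24336 = 51569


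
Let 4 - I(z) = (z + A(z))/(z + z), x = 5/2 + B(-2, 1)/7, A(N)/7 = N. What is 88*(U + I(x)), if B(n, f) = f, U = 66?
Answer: 5808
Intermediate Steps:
A(N) = 7*N
x = 37/14 (x = 5/2 + 1/7 = 5*(½) + 1*(⅐) = 5/2 + ⅐ = 37/14 ≈ 2.6429)
I(z) = 0 (I(z) = 4 - (z + 7*z)/(z + z) = 4 - 8*z/(2*z) = 4 - 8*z*1/(2*z) = 4 - 1*4 = 4 - 4 = 0)
88*(U + I(x)) = 88*(66 + 0) = 88*66 = 5808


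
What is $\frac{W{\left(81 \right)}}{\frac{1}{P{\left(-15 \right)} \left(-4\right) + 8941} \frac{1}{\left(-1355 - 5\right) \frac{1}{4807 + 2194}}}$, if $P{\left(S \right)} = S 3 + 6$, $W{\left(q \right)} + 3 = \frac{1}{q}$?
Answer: $\frac{2994004640}{567081} \approx 5279.7$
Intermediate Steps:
$W{\left(q \right)} = -3 + \frac{1}{q}$
$P{\left(S \right)} = 6 + 3 S$ ($P{\left(S \right)} = 3 S + 6 = 6 + 3 S$)
$\frac{W{\left(81 \right)}}{\frac{1}{P{\left(-15 \right)} \left(-4\right) + 8941} \frac{1}{\left(-1355 - 5\right) \frac{1}{4807 + 2194}}} = \frac{-3 + \frac{1}{81}}{\frac{1}{\left(6 + 3 \left(-15\right)\right) \left(-4\right) + 8941} \frac{1}{\left(-1355 - 5\right) \frac{1}{4807 + 2194}}} = \frac{-3 + \frac{1}{81}}{\frac{1}{\left(6 - 45\right) \left(-4\right) + 8941} \frac{1}{\left(-1360\right) \frac{1}{7001}}} = - \frac{242}{81 \frac{1}{\left(\left(-39\right) \left(-4\right) + 8941\right) \left(\left(-1360\right) \frac{1}{7001}\right)}} = - \frac{242}{81 \frac{1}{\left(156 + 8941\right) \left(- \frac{1360}{7001}\right)}} = - \frac{242}{81 \cdot \frac{1}{9097} \left(- \frac{7001}{1360}\right)} = - \frac{242}{81 \left(- \frac{7001}{12371920}\right)} = \left(- \frac{242}{81}\right) \left(- \frac{12371920}{7001}\right) = \frac{2994004640}{567081}$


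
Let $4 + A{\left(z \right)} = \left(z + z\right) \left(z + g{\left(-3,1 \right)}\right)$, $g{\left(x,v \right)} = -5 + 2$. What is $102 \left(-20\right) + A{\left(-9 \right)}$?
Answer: $-1828$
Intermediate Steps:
$g{\left(x,v \right)} = -3$
$A{\left(z \right)} = -4 + 2 z \left(-3 + z\right)$ ($A{\left(z \right)} = -4 + \left(z + z\right) \left(z - 3\right) = -4 + 2 z \left(-3 + z\right)$)
$102 \left(-20\right) + A{\left(-9 \right)} = 102 \left(-20\right) - \left(-50 - 162\right) = -2040 + \left(-4 + 54 + 2 \cdot 81\right) = -2040 + \left(-4 + 54 + 162\right) = -2040 + 212 = -1828$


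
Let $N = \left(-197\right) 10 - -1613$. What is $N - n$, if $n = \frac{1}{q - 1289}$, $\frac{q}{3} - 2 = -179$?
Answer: $- \frac{649739}{1820} \approx -357.0$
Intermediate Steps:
$q = -531$ ($q = 6 + 3 \left(-179\right) = 6 - 537 = -531$)
$N = -357$ ($N = -1970 + 1613 = -357$)
$n = - \frac{1}{1820}$ ($n = \frac{1}{-531 - 1289} = \frac{1}{-1820} = - \frac{1}{1820} \approx -0.00054945$)
$N - n = -357 - - \frac{1}{1820} = -357 + \frac{1}{1820} = - \frac{649739}{1820}$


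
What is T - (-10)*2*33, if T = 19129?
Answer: 19789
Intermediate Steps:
T - (-10)*2*33 = 19129 - (-10)*2*33 = 19129 - (-10)*66 = 19129 - 1*(-660) = 19129 + 660 = 19789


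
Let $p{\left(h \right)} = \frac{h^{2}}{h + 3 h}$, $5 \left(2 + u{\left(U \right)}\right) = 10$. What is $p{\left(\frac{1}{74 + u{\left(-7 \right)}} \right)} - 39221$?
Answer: $- \frac{11609415}{296} \approx -39221.0$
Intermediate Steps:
$u{\left(U \right)} = 0$ ($u{\left(U \right)} = -2 + \frac{1}{5} \cdot 10 = -2 + 2 = 0$)
$p{\left(h \right)} = \frac{h}{4}$ ($p{\left(h \right)} = \frac{h^{2}}{4 h} = \frac{1}{4 h} h^{2} = \frac{h}{4}$)
$p{\left(\frac{1}{74 + u{\left(-7 \right)}} \right)} - 39221 = \frac{1}{4 \left(74 + 0\right)} - 39221 = \frac{1}{4 \cdot 74} - 39221 = \frac{1}{4} \cdot \frac{1}{74} - 39221 = \frac{1}{296} - 39221 = - \frac{11609415}{296}$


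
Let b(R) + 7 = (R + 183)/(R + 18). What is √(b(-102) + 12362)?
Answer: √2421391/14 ≈ 111.15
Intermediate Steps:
b(R) = -7 + (183 + R)/(18 + R) (b(R) = -7 + (R + 183)/(R + 18) = -7 + (183 + R)/(18 + R))
√(b(-102) + 12362) = √(3*(19 - 2*(-102))/(18 - 102) + 12362) = √(3*(19 + 204)/(-84) + 12362) = √(3*(-1/84)*223 + 12362) = √(-223/28 + 12362) = √(345913/28) = √2421391/14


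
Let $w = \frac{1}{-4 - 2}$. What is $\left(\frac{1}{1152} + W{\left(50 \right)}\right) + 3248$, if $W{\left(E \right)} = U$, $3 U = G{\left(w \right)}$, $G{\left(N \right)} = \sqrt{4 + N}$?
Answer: $\frac{3741697}{1152} + \frac{\sqrt{138}}{18} \approx 3248.7$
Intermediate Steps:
$w = - \frac{1}{6}$ ($w = \frac{1}{-6} = - \frac{1}{6} \approx -0.16667$)
$U = \frac{\sqrt{138}}{18}$ ($U = \frac{\sqrt{4 - \frac{1}{6}}}{3} = \frac{\sqrt{\frac{23}{6}}}{3} = \frac{\frac{1}{6} \sqrt{138}}{3} = \frac{\sqrt{138}}{18} \approx 0.65263$)
$W{\left(E \right)} = \frac{\sqrt{138}}{18}$
$\left(\frac{1}{1152} + W{\left(50 \right)}\right) + 3248 = \left(\frac{1}{1152} + \frac{\sqrt{138}}{18}\right) + 3248 = \frac{3741697}{1152} + \frac{\sqrt{138}}{18}$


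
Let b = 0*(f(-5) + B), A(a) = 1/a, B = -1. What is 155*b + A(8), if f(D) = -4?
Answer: ⅛ ≈ 0.12500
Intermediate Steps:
b = 0 (b = 0*(-4 - 1) = 0*(-5) = 0)
155*b + A(8) = 155*0 + 1/8 = 0 + ⅛ = ⅛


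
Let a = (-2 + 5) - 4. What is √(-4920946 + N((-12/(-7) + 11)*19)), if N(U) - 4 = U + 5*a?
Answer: I*√241114566/7 ≈ 2218.3*I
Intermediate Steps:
a = -1 (a = 3 - 4 = -1)
N(U) = -1 + U (N(U) = 4 + (U + 5*(-1)) = 4 + (U - 5) = 4 + (-5 + U) = -1 + U)
√(-4920946 + N((-12/(-7) + 11)*19)) = √(-4920946 + (-1 + (-12/(-7) + 11)*19)) = √(-4920946 + (-1 + (-12*(-⅐) + 11)*19)) = √(-4920946 + (-1 + (12/7 + 11)*19)) = √(-4920946 + (-1 + (89/7)*19)) = √(-4920946 + (-1 + 1691/7)) = √(-4920946 + 1684/7) = √(-34444938/7) = I*√241114566/7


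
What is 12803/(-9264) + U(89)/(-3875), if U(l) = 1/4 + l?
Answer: -50438437/35898000 ≈ -1.4050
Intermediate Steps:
U(l) = 1/4 + l
12803/(-9264) + U(89)/(-3875) = 12803/(-9264) + (1/4 + 89)/(-3875) = 12803*(-1/9264) + (357/4)*(-1/3875) = -12803/9264 - 357/15500 = -50438437/35898000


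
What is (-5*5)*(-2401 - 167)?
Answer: 64200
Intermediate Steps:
(-5*5)*(-2401 - 167) = -25*(-2568) = 64200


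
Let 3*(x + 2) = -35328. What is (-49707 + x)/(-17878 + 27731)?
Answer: -61485/9853 ≈ -6.2402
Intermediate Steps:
x = -11778 (x = -2 + (⅓)*(-35328) = -2 - 11776 = -11778)
(-49707 + x)/(-17878 + 27731) = (-49707 - 11778)/(-17878 + 27731) = -61485/9853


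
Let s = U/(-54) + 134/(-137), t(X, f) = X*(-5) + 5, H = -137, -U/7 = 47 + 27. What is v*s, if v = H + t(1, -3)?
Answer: -31865/27 ≈ -1180.2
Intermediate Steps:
U = -518 (U = -7*(47 + 27) = -7*74 = -518)
t(X, f) = 5 - 5*X (t(X, f) = -5*X + 5 = 5 - 5*X)
s = 31865/3699 (s = -518/(-54) + 134/(-137) = -518*(-1/54) + 134*(-1/137) = 259/27 - 134/137 = 31865/3699 ≈ 8.6145)
v = -137 (v = -137 + (5 - 5*1) = -137 + (5 - 5) = -137 + 0 = -137)
v*s = -137*31865/3699 = -31865/27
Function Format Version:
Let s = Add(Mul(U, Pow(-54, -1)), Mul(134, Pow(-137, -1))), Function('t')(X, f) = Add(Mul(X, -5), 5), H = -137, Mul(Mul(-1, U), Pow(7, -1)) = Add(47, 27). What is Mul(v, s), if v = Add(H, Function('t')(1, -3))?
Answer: Rational(-31865, 27) ≈ -1180.2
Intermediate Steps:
U = -518 (U = Mul(-7, Add(47, 27)) = Mul(-7, 74) = -518)
Function('t')(X, f) = Add(5, Mul(-5, X)) (Function('t')(X, f) = Add(Mul(-5, X), 5) = Add(5, Mul(-5, X)))
s = Rational(31865, 3699) (s = Add(Mul(-518, Pow(-54, -1)), Mul(134, Pow(-137, -1))) = Add(Mul(-518, Rational(-1, 54)), Mul(134, Rational(-1, 137))) = Add(Rational(259, 27), Rational(-134, 137)) = Rational(31865, 3699) ≈ 8.6145)
v = -137 (v = Add(-137, Add(5, Mul(-5, 1))) = Add(-137, Add(5, -5)) = Add(-137, 0) = -137)
Mul(v, s) = Mul(-137, Rational(31865, 3699)) = Rational(-31865, 27)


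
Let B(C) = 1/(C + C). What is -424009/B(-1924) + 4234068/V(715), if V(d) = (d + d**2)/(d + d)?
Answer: 292056124162/179 ≈ 1.6316e+9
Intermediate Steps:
B(C) = 1/(2*C)
V(d) = (d + d**2)/(2*d) (V(d) = (d + d**2)/((2*d)) = (d + d**2)*(1/(2*d)) = (d + d**2)/(2*d))
-424009/B(-1924) + 4234068/V(715) = -424009/((1/2)/(-1924)) + 4234068/(1/2 + (1/2)*715) = -424009/((1/2)*(-1/1924)) + 4234068/(1/2 + 715/2) = -424009/(-1/3848) + 4234068/358 = -424009*(-3848) + 4234068*(1/358) = 1631586632 + 2117034/179 = 292056124162/179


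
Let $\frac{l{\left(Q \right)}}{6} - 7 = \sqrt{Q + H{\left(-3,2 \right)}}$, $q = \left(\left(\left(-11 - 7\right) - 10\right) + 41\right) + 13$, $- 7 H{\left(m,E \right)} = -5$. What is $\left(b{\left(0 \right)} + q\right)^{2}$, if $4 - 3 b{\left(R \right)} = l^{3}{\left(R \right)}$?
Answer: $\frac{2296074680668}{3087} + \frac{3833873472 \sqrt{35}}{49} \approx 1.2067 \cdot 10^{9}$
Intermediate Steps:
$H{\left(m,E \right)} = \frac{5}{7}$ ($H{\left(m,E \right)} = \left(- \frac{1}{7}\right) \left(-5\right) = \frac{5}{7}$)
$q = 26$ ($q = \left(\left(\left(-11 - 7\right) - 10\right) + 41\right) + 13 = \left(\left(-18 - 10\right) + 41\right) + 13 = \left(-28 + 41\right) + 13 = 13 + 13 = 26$)
$l{\left(Q \right)} = 42 + 6 \sqrt{\frac{5}{7} + Q}$ ($l{\left(Q \right)} = 42 + 6 \sqrt{Q + \frac{5}{7}} = 42 + 6 \sqrt{\frac{5}{7} + Q}$)
$b{\left(R \right)} = \frac{4}{3} - \frac{\left(42 + \frac{6 \sqrt{35 + 49 R}}{7}\right)^{3}}{3}$
$\left(b{\left(0 \right)} + q\right)^{2} = \left(\left(\frac{4}{3} - \frac{72 \left(49 + \sqrt{7} \sqrt{5 + 7 \cdot 0}\right)^{3}}{343}\right) + 26\right)^{2} = \left(\left(\frac{4}{3} - \frac{72 \left(49 + \sqrt{7} \sqrt{5 + 0}\right)^{3}}{343}\right) + 26\right)^{2} = \left(\left(\frac{4}{3} - \frac{72 \left(49 + \sqrt{7} \sqrt{5}\right)^{3}}{343}\right) + 26\right)^{2} = \left(\left(\frac{4}{3} - \frac{72 \left(49 + \sqrt{35}\right)^{3}}{343}\right) + 26\right)^{2} = \left(\frac{82}{3} - \frac{72 \left(49 + \sqrt{35}\right)^{3}}{343}\right)^{2}$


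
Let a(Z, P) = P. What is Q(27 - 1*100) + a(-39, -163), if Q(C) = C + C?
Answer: -309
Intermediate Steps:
Q(C) = 2*C
Q(27 - 1*100) + a(-39, -163) = 2*(27 - 1*100) - 163 = 2*(27 - 100) - 163 = 2*(-73) - 163 = -146 - 163 = -309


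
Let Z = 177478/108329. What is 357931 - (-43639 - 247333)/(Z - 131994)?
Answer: 1279470218010100/3574650137 ≈ 3.5793e+5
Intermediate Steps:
Z = 177478/108329 (Z = 177478*(1/108329) = 177478/108329 ≈ 1.6383)
357931 - (-43639 - 247333)/(Z - 131994) = 357931 - (-43639 - 247333)/(177478/108329 - 131994) = 357931 - (-290972)/(-14298600548/108329) = 357931 - (-290972)*(-108329)/14298600548 = 357931 - 1*7880176447/3574650137 = 357931 - 7880176447/3574650137 = 1279470218010100/3574650137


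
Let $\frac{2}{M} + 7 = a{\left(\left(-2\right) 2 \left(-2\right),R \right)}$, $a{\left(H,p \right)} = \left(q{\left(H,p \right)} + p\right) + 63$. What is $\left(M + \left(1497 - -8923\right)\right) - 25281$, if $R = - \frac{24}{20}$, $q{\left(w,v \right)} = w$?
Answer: $- \frac{2333172}{157} \approx -14861.0$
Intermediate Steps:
$R = - \frac{6}{5}$ ($R = \left(-24\right) \frac{1}{20} = - \frac{6}{5} \approx -1.2$)
$a{\left(H,p \right)} = 63 + H + p$ ($a{\left(H,p \right)} = \left(H + p\right) + 63 = 63 + H + p$)
$M = \frac{5}{157}$ ($M = \frac{2}{-7 + \left(63 + \left(-2\right) 2 \left(-2\right) - \frac{6}{5}\right)} = \frac{2}{-7 - - \frac{349}{5}} = \frac{2}{-7 + \left(63 + 8 - \frac{6}{5}\right)} = \frac{2}{-7 + \frac{349}{5}} = \frac{2}{\frac{314}{5}} = 2 \cdot \frac{5}{314} = \frac{5}{157} \approx 0.031847$)
$\left(M + \left(1497 - -8923\right)\right) - 25281 = \left(\frac{5}{157} + \left(1497 - -8923\right)\right) - 25281 = \left(\frac{5}{157} + \left(1497 + 8923\right)\right) - 25281 = \left(\frac{5}{157} + 10420\right) - 25281 = \frac{1635945}{157} - 25281 = - \frac{2333172}{157}$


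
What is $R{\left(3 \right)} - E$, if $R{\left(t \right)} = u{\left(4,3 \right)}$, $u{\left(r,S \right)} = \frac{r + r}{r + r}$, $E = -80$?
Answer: $81$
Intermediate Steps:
$u{\left(r,S \right)} = 1$ ($u{\left(r,S \right)} = \frac{2 r}{2 r} = 2 r \frac{1}{2 r} = 1$)
$R{\left(t \right)} = 1$
$R{\left(3 \right)} - E = 1 - -80 = 1 + 80 = 81$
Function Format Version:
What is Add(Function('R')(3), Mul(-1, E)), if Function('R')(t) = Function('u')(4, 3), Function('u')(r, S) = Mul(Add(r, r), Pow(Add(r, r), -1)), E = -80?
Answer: 81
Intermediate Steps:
Function('u')(r, S) = 1 (Function('u')(r, S) = Mul(Mul(2, r), Pow(Mul(2, r), -1)) = Mul(Mul(2, r), Mul(Rational(1, 2), Pow(r, -1))) = 1)
Function('R')(t) = 1
Add(Function('R')(3), Mul(-1, E)) = Add(1, Mul(-1, -80)) = Add(1, 80) = 81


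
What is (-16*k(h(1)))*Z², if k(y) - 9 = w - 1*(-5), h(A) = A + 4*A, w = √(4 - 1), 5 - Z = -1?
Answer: -8064 - 576*√3 ≈ -9061.7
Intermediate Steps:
Z = 6 (Z = 5 - 1*(-1) = 5 + 1 = 6)
w = √3 ≈ 1.7320
h(A) = 5*A
k(y) = 14 + √3 (k(y) = 9 + (√3 - 1*(-5)) = 9 + (√3 + 5) = 9 + (5 + √3) = 14 + √3)
(-16*k(h(1)))*Z² = -16*(14 + √3)*6² = (-224 - 16*√3)*36 = -8064 - 576*√3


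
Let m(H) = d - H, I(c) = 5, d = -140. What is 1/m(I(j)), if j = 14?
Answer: -1/145 ≈ -0.0068966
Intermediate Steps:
m(H) = -140 - H
1/m(I(j)) = 1/(-140 - 1*5) = 1/(-140 - 5) = 1/(-145) = -1/145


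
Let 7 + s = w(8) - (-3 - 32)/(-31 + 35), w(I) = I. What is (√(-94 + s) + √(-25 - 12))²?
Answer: -485/4 - √12469 ≈ -232.91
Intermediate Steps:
s = 39/4 (s = -7 + (8 - (-3 - 32)/(-31 + 35)) = -7 + (8 - (-35)/4) = -7 + (8 - 1*(-35/4)) = -7 + (8 + 35/4) = -7 + 67/4 = 39/4 ≈ 9.7500)
(√(-94 + s) + √(-25 - 12))² = (√(-94 + 39/4) + √(-25 - 12))² = (√(-337/4) + √(-37))² = (I*√337/2 + I*√37)² = (I*√37 + I*√337/2)²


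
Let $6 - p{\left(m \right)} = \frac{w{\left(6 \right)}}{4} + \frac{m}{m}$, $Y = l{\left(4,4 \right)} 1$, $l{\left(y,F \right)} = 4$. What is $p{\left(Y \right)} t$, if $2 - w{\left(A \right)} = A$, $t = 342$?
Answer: $2052$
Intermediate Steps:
$w{\left(A \right)} = 2 - A$
$Y = 4$ ($Y = 4 \cdot 1 = 4$)
$p{\left(m \right)} = 6$ ($p{\left(m \right)} = 6 - \left(\frac{2 - 6}{4} + \frac{m}{m}\right) = 6 - \left(\left(2 - 6\right) \frac{1}{4} + 1\right) = 6 - \left(\left(-4\right) \frac{1}{4} + 1\right) = 6 - \left(-1 + 1\right) = 6 - 0 = 6 + 0 = 6$)
$p{\left(Y \right)} t = 6 \cdot 342 = 2052$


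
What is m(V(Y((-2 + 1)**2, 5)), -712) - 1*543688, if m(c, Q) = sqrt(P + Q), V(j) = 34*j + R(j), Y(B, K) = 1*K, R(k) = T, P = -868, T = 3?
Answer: -543688 + 2*I*sqrt(395) ≈ -5.4369e+5 + 39.749*I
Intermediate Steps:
R(k) = 3
Y(B, K) = K
V(j) = 3 + 34*j (V(j) = 34*j + 3 = 3 + 34*j)
m(c, Q) = sqrt(-868 + Q)
m(V(Y((-2 + 1)**2, 5)), -712) - 1*543688 = sqrt(-868 - 712) - 1*543688 = sqrt(-1580) - 543688 = 2*I*sqrt(395) - 543688 = -543688 + 2*I*sqrt(395)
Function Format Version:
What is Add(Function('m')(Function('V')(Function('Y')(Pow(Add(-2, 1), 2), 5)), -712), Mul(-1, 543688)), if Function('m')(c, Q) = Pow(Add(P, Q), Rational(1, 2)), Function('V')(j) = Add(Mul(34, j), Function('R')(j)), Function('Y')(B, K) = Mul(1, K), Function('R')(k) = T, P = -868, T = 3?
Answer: Add(-543688, Mul(2, I, Pow(395, Rational(1, 2)))) ≈ Add(-5.4369e+5, Mul(39.749, I))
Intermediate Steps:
Function('R')(k) = 3
Function('Y')(B, K) = K
Function('V')(j) = Add(3, Mul(34, j)) (Function('V')(j) = Add(Mul(34, j), 3) = Add(3, Mul(34, j)))
Function('m')(c, Q) = Pow(Add(-868, Q), Rational(1, 2))
Add(Function('m')(Function('V')(Function('Y')(Pow(Add(-2, 1), 2), 5)), -712), Mul(-1, 543688)) = Add(Pow(Add(-868, -712), Rational(1, 2)), Mul(-1, 543688)) = Add(Pow(-1580, Rational(1, 2)), -543688) = Add(Mul(2, I, Pow(395, Rational(1, 2))), -543688) = Add(-543688, Mul(2, I, Pow(395, Rational(1, 2))))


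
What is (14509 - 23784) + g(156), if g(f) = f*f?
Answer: 15061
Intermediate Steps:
g(f) = f²
(14509 - 23784) + g(156) = (14509 - 23784) + 156² = -9275 + 24336 = 15061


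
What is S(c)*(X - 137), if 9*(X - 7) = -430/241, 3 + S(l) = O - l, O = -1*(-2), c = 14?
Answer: 1412000/723 ≈ 1953.0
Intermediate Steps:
O = 2
S(l) = -1 - l (S(l) = -3 + (2 - l) = -1 - l)
X = 14753/2169 (X = 7 + (-430/241)/9 = 7 + (-430*1/241)/9 = 7 + (⅑)*(-430/241) = 7 - 430/2169 = 14753/2169 ≈ 6.8018)
S(c)*(X - 137) = (-1 - 1*14)*(14753/2169 - 137) = (-1 - 14)*(-282400/2169) = -15*(-282400/2169) = 1412000/723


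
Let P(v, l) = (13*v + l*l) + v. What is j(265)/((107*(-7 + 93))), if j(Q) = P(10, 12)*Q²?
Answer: 9971950/4601 ≈ 2167.3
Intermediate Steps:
P(v, l) = l² + 14*v (P(v, l) = (13*v + l²) + v = (l² + 13*v) + v = l² + 14*v)
j(Q) = 284*Q² (j(Q) = (12² + 14*10)*Q² = (144 + 140)*Q² = 284*Q²)
j(265)/((107*(-7 + 93))) = (284*265²)/((107*(-7 + 93))) = (284*70225)/((107*86)) = 19943900/9202 = 19943900*(1/9202) = 9971950/4601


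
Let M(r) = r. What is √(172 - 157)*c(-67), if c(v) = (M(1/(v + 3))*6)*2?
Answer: -3*√15/16 ≈ -0.72618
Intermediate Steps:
c(v) = 12/(3 + v) (c(v) = (6/(v + 3))*2 = (6/(3 + v))*2 = 12/(3 + v))
√(172 - 157)*c(-67) = √(172 - 157)*(12/(3 - 67)) = √15*(12/(-64)) = √15*(12*(-1/64)) = √15*(-3/16) = -3*√15/16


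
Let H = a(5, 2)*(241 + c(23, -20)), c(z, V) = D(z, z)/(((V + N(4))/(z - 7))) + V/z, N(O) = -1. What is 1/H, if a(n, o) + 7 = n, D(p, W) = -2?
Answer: -483/233438 ≈ -0.0020691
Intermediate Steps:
a(n, o) = -7 + n
c(z, V) = V/z - 2*(-7 + z)/(-1 + V) (c(z, V) = -2*(z - 7)/(V - 1) + V/z = -2*(-7 + z)/(-1 + V) + V/z = V/z - 2*(-7 + z)/(-1 + V))
H = -233438/483 (H = (-7 + 5)*(241 + ((-20)² - 1*(-20) - 2*23² + 14*23)/(23*(-1 - 20))) = -2*(241 + (1/23)*(400 + 20 - 2*529 + 322)/(-21)) = -2*(241 + (1/23)*(-1/21)*(400 + 20 - 1058 + 322)) = -2*(241 + (1/23)*(-1/21)*(-316)) = -2*(241 + 316/483) = -2*116719/483 = -233438/483 ≈ -483.31)
1/H = 1/(-233438/483) = -483/233438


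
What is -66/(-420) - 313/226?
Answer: -4856/3955 ≈ -1.2278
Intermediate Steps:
-66/(-420) - 313/226 = -66*(-1/420) - 313*1/226 = 11/70 - 313/226 = -4856/3955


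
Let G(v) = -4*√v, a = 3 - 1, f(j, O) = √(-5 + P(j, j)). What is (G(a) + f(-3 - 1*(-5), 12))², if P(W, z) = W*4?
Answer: 35 - 8*√6 ≈ 15.404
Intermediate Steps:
P(W, z) = 4*W
f(j, O) = √(-5 + 4*j)
a = 2
(G(a) + f(-3 - 1*(-5), 12))² = (-4*√2 + √(-5 + 4*(-3 - 1*(-5))))² = (-4*√2 + √(-5 + 4*(-3 + 5)))² = (-4*√2 + √(-5 + 4*2))² = (-4*√2 + √(-5 + 8))² = (-4*√2 + √3)² = (√3 - 4*√2)²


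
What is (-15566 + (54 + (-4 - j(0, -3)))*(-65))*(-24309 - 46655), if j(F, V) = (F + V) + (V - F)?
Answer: 1362934584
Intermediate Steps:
j(F, V) = 2*V
(-15566 + (54 + (-4 - j(0, -3)))*(-65))*(-24309 - 46655) = (-15566 + (54 + (-4 - 2*(-3)))*(-65))*(-24309 - 46655) = (-15566 + (54 + (-4 - 1*(-6)))*(-65))*(-70964) = (-15566 + (54 + (-4 + 6))*(-65))*(-70964) = (-15566 + (54 + 2)*(-65))*(-70964) = (-15566 + 56*(-65))*(-70964) = (-15566 - 3640)*(-70964) = -19206*(-70964) = 1362934584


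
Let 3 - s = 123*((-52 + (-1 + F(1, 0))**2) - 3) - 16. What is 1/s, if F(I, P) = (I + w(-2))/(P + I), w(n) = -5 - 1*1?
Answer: 1/2356 ≈ 0.00042445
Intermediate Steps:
w(n) = -6 (w(n) = -5 - 1 = -6)
F(I, P) = (-6 + I)/(I + P) (F(I, P) = (I - 6)/(P + I) = (-6 + I)/(I + P))
s = 2356 (s = 3 - (123*((-52 + (-1 + (-6 + 1)/(1 + 0))**2) - 3) - 16) = 3 - (123*((-52 + (-1 - 5/1)**2) - 3) - 16) = 3 - (123*((-52 + (-1 + 1*(-5))**2) - 3) - 16) = 3 - (123*((-52 + (-1 - 5)**2) - 3) - 16) = 3 - (123*((-52 + (-6)**2) - 3) - 16) = 3 - (123*((-52 + 36) - 3) - 16) = 3 - (123*(-16 - 3) - 16) = 3 - (123*(-19) - 16) = 3 - (-2337 - 16) = 3 - 1*(-2353) = 3 + 2353 = 2356)
1/s = 1/2356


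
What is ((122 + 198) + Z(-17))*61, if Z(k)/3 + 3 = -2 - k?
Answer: 21716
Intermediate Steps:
Z(k) = -15 - 3*k (Z(k) = -9 + 3*(-2 - k) = -9 + (-6 - 3*k) = -15 - 3*k)
((122 + 198) + Z(-17))*61 = ((122 + 198) + (-15 - 3*(-17)))*61 = (320 + (-15 + 51))*61 = (320 + 36)*61 = 356*61 = 21716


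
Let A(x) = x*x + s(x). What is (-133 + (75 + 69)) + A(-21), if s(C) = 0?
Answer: 452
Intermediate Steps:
A(x) = x² (A(x) = x*x + 0 = x² + 0 = x²)
(-133 + (75 + 69)) + A(-21) = (-133 + (75 + 69)) + (-21)² = (-133 + 144) + 441 = 11 + 441 = 452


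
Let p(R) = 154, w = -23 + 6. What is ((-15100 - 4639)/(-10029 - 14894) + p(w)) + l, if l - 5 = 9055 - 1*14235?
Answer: -125118644/24923 ≈ -5020.2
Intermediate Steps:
w = -17
l = -5175 (l = 5 + (9055 - 1*14235) = 5 + (9055 - 14235) = 5 - 5180 = -5175)
((-15100 - 4639)/(-10029 - 14894) + p(w)) + l = ((-15100 - 4639)/(-10029 - 14894) + 154) - 5175 = (-19739/(-24923) + 154) - 5175 = (-19739*(-1/24923) + 154) - 5175 = (19739/24923 + 154) - 5175 = 3857881/24923 - 5175 = -125118644/24923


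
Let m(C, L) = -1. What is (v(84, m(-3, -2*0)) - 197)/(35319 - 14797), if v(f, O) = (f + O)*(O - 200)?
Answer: -8440/10261 ≈ -0.82253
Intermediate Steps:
v(f, O) = (-200 + O)*(O + f) (v(f, O) = (O + f)*(-200 + O) = (-200 + O)*(O + f))
(v(84, m(-3, -2*0)) - 197)/(35319 - 14797) = (((-1)**2 - 200*(-1) - 200*84 - 1*84) - 197)/(35319 - 14797) = ((1 + 200 - 16800 - 84) - 197)/20522 = (-16683 - 197)*(1/20522) = -16880*1/20522 = -8440/10261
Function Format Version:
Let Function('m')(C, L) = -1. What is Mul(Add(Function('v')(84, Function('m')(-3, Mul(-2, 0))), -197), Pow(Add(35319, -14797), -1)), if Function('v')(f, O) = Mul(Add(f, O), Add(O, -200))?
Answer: Rational(-8440, 10261) ≈ -0.82253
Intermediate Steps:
Function('v')(f, O) = Mul(Add(-200, O), Add(O, f)) (Function('v')(f, O) = Mul(Add(O, f), Add(-200, O)) = Mul(Add(-200, O), Add(O, f)))
Mul(Add(Function('v')(84, Function('m')(-3, Mul(-2, 0))), -197), Pow(Add(35319, -14797), -1)) = Mul(Add(Add(Pow(-1, 2), Mul(-200, -1), Mul(-200, 84), Mul(-1, 84)), -197), Pow(Add(35319, -14797), -1)) = Mul(Add(Add(1, 200, -16800, -84), -197), Pow(20522, -1)) = Mul(Add(-16683, -197), Rational(1, 20522)) = Mul(-16880, Rational(1, 20522)) = Rational(-8440, 10261)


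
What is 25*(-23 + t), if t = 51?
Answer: 700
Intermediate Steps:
25*(-23 + t) = 25*(-23 + 51) = 25*28 = 700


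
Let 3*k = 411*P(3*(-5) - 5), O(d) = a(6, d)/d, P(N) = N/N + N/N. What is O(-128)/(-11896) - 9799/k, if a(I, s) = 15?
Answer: -7460407801/208608256 ≈ -35.763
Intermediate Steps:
P(N) = 2 (P(N) = 1 + 1 = 2)
O(d) = 15/d
k = 274 (k = (411*2)/3 = (1/3)*822 = 274)
O(-128)/(-11896) - 9799/k = (15/(-128))/(-11896) - 9799/274 = (15*(-1/128))*(-1/11896) - 9799*1/274 = -15/128*(-1/11896) - 9799/274 = 15/1522688 - 9799/274 = -7460407801/208608256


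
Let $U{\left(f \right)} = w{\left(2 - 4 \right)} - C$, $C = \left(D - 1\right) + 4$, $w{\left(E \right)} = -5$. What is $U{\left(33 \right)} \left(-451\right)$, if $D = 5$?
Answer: $5863$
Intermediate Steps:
$C = 8$ ($C = \left(5 - 1\right) + 4 = 4 + 4 = 8$)
$U{\left(f \right)} = -13$ ($U{\left(f \right)} = -5 - 8 = -13$)
$U{\left(33 \right)} \left(-451\right) = \left(-13\right) \left(-451\right) = 5863$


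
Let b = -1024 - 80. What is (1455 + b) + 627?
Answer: 978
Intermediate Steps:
b = -1104
(1455 + b) + 627 = (1455 - 1104) + 627 = 351 + 627 = 978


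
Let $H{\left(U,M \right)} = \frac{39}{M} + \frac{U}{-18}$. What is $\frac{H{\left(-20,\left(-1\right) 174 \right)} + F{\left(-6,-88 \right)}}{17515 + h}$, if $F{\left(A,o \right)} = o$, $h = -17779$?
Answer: $\frac{45473}{137808} \approx 0.32997$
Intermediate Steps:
$H{\left(U,M \right)} = \frac{39}{M} - \frac{U}{18}$ ($H{\left(U,M \right)} = \frac{39}{M} + U \left(- \frac{1}{18}\right) = \frac{39}{M} - \frac{U}{18}$)
$\frac{H{\left(-20,\left(-1\right) 174 \right)} + F{\left(-6,-88 \right)}}{17515 + h} = \frac{\left(\frac{39}{\left(-1\right) 174} - - \frac{10}{9}\right) - 88}{17515 - 17779} = \frac{\left(\frac{39}{-174} + \frac{10}{9}\right) - 88}{-264} = \left(\left(39 \left(- \frac{1}{174}\right) + \frac{10}{9}\right) - 88\right) \left(- \frac{1}{264}\right) = \left(\left(- \frac{13}{58} + \frac{10}{9}\right) - 88\right) \left(- \frac{1}{264}\right) = \left(\frac{463}{522} - 88\right) \left(- \frac{1}{264}\right) = \left(- \frac{45473}{522}\right) \left(- \frac{1}{264}\right) = \frac{45473}{137808}$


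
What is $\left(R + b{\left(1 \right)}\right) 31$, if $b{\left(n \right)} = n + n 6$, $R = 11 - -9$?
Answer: $837$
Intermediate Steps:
$R = 20$ ($R = 11 + 9 = 20$)
$b{\left(n \right)} = 7 n$ ($b{\left(n \right)} = n + 6 n = 7 n$)
$\left(R + b{\left(1 \right)}\right) 31 = \left(20 + 7 \cdot 1\right) 31 = \left(20 + 7\right) 31 = 27 \cdot 31 = 837$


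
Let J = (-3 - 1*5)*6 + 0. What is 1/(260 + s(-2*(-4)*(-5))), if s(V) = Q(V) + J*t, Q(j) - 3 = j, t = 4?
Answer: 1/31 ≈ 0.032258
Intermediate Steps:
J = -48 (J = (-3 - 5)*6 + 0 = -8*6 + 0 = -48 + 0 = -48)
Q(j) = 3 + j
s(V) = -189 + V (s(V) = (3 + V) - 48*4 = (3 + V) - 192 = -189 + V)
1/(260 + s(-2*(-4)*(-5))) = 1/(260 + (-189 - 2*(-4)*(-5))) = 1/(260 + (-189 + 8*(-5))) = 1/(260 + (-189 - 40)) = 1/(260 - 229) = 1/31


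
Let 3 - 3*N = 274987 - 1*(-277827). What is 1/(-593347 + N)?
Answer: -3/2332852 ≈ -1.2860e-6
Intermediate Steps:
N = -552811/3 (N = 1 - (274987 - 1*(-277827))/3 = 1 - (274987 + 277827)/3 = 1 - ⅓*552814 = 1 - 552814/3 = -552811/3 ≈ -1.8427e+5)
1/(-593347 + N) = 1/(-593347 - 552811/3) = 1/(-2332852/3) = -3/2332852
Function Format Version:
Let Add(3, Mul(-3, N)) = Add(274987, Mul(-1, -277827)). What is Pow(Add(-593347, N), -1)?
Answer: Rational(-3, 2332852) ≈ -1.2860e-6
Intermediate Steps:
N = Rational(-552811, 3) (N = Add(1, Mul(Rational(-1, 3), Add(274987, Mul(-1, -277827)))) = Add(1, Mul(Rational(-1, 3), Add(274987, 277827))) = Add(1, Mul(Rational(-1, 3), 552814)) = Add(1, Rational(-552814, 3)) = Rational(-552811, 3) ≈ -1.8427e+5)
Pow(Add(-593347, N), -1) = Pow(Add(-593347, Rational(-552811, 3)), -1) = Pow(Rational(-2332852, 3), -1) = Rational(-3, 2332852)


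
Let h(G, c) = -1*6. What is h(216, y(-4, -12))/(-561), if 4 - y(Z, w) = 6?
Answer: 2/187 ≈ 0.010695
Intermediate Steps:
y(Z, w) = -2 (y(Z, w) = 4 - 1*6 = 4 - 6 = -2)
h(G, c) = -6
h(216, y(-4, -12))/(-561) = -6/(-561) = -6*(-1/561) = 2/187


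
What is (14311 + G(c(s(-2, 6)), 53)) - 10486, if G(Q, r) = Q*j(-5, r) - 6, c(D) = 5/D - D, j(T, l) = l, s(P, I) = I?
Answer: 21271/6 ≈ 3545.2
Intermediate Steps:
c(D) = -D + 5/D
G(Q, r) = -6 + Q*r (G(Q, r) = Q*r - 6 = -6 + Q*r)
(14311 + G(c(s(-2, 6)), 53)) - 10486 = (14311 + (-6 + (-1*6 + 5/6)*53)) - 10486 = (14311 + (-6 + (-6 + 5*(1/6))*53)) - 10486 = (14311 + (-6 + (-6 + 5/6)*53)) - 10486 = (14311 + (-6 - 31/6*53)) - 10486 = (14311 + (-6 - 1643/6)) - 10486 = (14311 - 1679/6) - 10486 = 84187/6 - 10486 = 21271/6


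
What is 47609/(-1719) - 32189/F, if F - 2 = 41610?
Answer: -2036438599/71531028 ≈ -28.469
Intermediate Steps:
F = 41612 (F = 2 + 41610 = 41612)
47609/(-1719) - 32189/F = 47609/(-1719) - 32189/41612 = 47609*(-1/1719) - 32189*1/41612 = -47609/1719 - 32189/41612 = -2036438599/71531028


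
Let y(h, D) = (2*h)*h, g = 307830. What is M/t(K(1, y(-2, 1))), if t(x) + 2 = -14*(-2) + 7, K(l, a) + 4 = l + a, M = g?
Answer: 102610/11 ≈ 9328.2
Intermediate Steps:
M = 307830
y(h, D) = 2*h²
K(l, a) = -4 + a + l (K(l, a) = -4 + (l + a) = -4 + (a + l) = -4 + a + l)
t(x) = 33 (t(x) = -2 + (-14*(-2) + 7) = -2 + (28 + 7) = -2 + 35 = 33)
M/t(K(1, y(-2, 1))) = 307830/33 = 307830*(1/33) = 102610/11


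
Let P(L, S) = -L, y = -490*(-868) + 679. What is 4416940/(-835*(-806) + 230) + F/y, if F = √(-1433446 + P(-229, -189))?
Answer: 220847/33662 + I*√1433217/425999 ≈ 6.5607 + 0.0028103*I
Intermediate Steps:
y = 425999 (y = 425320 + 679 = 425999)
F = I*√1433217 (F = √(-1433446 - 1*(-229)) = √(-1433446 + 229) = √(-1433217) = I*√1433217 ≈ 1197.2*I)
4416940/(-835*(-806) + 230) + F/y = 4416940/(-835*(-806) + 230) + (I*√1433217)/425999 = 4416940/(673010 + 230) + (I*√1433217)*(1/425999) = 4416940/673240 + I*√1433217/425999 = 4416940*(1/673240) + I*√1433217/425999 = 220847/33662 + I*√1433217/425999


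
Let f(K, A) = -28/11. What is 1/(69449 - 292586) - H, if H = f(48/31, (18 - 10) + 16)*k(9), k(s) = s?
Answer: 56230513/2454507 ≈ 22.909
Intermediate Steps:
f(K, A) = -28/11 (f(K, A) = -28*1/11 = -28/11)
H = -252/11 (H = -28/11*9 = -252/11 ≈ -22.909)
1/(69449 - 292586) - H = 1/(69449 - 292586) - 1*(-252/11) = 1/(-223137) + 252/11 = -1/223137 + 252/11 = 56230513/2454507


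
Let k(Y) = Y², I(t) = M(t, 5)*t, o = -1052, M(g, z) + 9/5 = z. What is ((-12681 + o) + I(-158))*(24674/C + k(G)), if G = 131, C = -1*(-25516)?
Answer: -3117575286675/12758 ≈ -2.4436e+8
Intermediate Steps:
M(g, z) = -9/5 + z
C = 25516
I(t) = 16*t/5 (I(t) = (-9/5 + 5)*t = 16*t/5)
((-12681 + o) + I(-158))*(24674/C + k(G)) = ((-12681 - 1052) + (16/5)*(-158))*(24674/25516 + 131²) = (-13733 - 2528/5)*(24674*(1/25516) + 17161) = -71193*(12337/12758 + 17161)/5 = -71193/5*218952375/12758 = -3117575286675/12758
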